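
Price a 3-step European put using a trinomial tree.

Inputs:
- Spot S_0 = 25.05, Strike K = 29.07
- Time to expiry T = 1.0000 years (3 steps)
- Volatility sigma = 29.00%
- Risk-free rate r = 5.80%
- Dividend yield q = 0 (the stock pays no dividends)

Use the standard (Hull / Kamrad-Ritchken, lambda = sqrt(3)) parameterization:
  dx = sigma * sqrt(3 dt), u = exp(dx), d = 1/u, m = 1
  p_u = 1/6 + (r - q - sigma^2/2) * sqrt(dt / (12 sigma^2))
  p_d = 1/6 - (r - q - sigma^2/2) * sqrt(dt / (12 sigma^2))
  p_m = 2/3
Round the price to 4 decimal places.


dt = T/N = 0.333333; dx = sigma*sqrt(3*dt) = 0.290000
u = exp(dx) = 1.336427; d = 1/u = 0.748264
p_u = 0.175833, p_m = 0.666667, p_d = 0.157500
Discount per step: exp(-r*dt) = 0.980852
Stock lattice S(k, j) with j the centered position index:
  k=0: S(0,+0) = 25.0500
  k=1: S(1,-1) = 18.7440; S(1,+0) = 25.0500; S(1,+1) = 33.4775
  k=2: S(2,-2) = 14.0255; S(2,-1) = 18.7440; S(2,+0) = 25.0500; S(2,+1) = 33.4775; S(2,+2) = 44.7403
  k=3: S(3,-3) = 10.4947; S(3,-2) = 14.0255; S(3,-1) = 18.7440; S(3,+0) = 25.0500; S(3,+1) = 33.4775; S(3,+2) = 44.7403; S(3,+3) = 59.7921
Terminal payoffs V(N, j) = max(K - S_T, 0):
  V(3,-3) = 18.575264; V(3,-2) = 15.044546; V(3,-1) = 10.325998; V(3,+0) = 4.020000; V(3,+1) = 0.000000; V(3,+2) = 0.000000; V(3,+3) = 0.000000
Backward induction: V(k, j) = exp(-r*dt) * [p_u * V(k+1, j+1) + p_m * V(k+1, j) + p_d * V(k+1, j-1)]
  V(2,-2) = exp(-r*dt) * [p_u*10.325998 + p_m*15.044546 + p_d*18.575264] = 14.488127
  V(2,-1) = exp(-r*dt) * [p_u*4.020000 + p_m*10.325998 + p_d*15.044546] = 9.769647
  V(2,+0) = exp(-r*dt) * [p_u*0.000000 + p_m*4.020000 + p_d*10.325998] = 4.223888
  V(2,+1) = exp(-r*dt) * [p_u*0.000000 + p_m*0.000000 + p_d*4.020000] = 0.621027
  V(2,+2) = exp(-r*dt) * [p_u*0.000000 + p_m*0.000000 + p_d*0.000000] = 0.000000
  V(1,-1) = exp(-r*dt) * [p_u*4.223888 + p_m*9.769647 + p_d*14.488127] = 9.355054
  V(1,+0) = exp(-r*dt) * [p_u*0.621027 + p_m*4.223888 + p_d*9.769647] = 4.378370
  V(1,+1) = exp(-r*dt) * [p_u*0.000000 + p_m*0.621027 + p_d*4.223888] = 1.058615
  V(0,+0) = exp(-r*dt) * [p_u*1.058615 + p_m*4.378370 + p_d*9.355054] = 4.490807

Answer: Price = V(0,0) = 4.4908


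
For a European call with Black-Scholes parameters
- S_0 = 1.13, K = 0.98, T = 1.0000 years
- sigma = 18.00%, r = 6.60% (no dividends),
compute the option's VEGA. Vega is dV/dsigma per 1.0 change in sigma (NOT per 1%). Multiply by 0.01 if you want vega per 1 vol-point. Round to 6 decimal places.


d1 = 1.2478907780; d2 = 1.0678907780
phi(d1) = 0.1831308727; exp(-qT) = 1.0000000000; exp(-rT) = 0.9361308643
Vega = S * exp(-qT) * phi(d1) * sqrt(T) = 1.1300 * 1.0000000000 * 0.1831308727 * 1.0000000000 = 0.206938

Answer: Vega = 0.206938


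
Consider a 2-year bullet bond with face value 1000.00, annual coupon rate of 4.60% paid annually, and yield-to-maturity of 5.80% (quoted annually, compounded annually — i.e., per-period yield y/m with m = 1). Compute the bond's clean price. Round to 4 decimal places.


Answer: Price = 977.9375

Derivation:
Coupon per period c = face * coupon_rate / m = 46.000000
Periods per year m = 1; per-period yield y/m = 0.058000
Number of cashflows N = 2
Cashflows (t years, CF_t, discount factor 1/(1+y/m)^(m*t), PV):
  t = 1.0000: CF_t = 46.000000, DF = 0.945180, PV = 43.478261
  t = 2.0000: CF_t = 1046.000000, DF = 0.893364, PV = 934.459211
Price P = sum_t PV_t = 977.937472


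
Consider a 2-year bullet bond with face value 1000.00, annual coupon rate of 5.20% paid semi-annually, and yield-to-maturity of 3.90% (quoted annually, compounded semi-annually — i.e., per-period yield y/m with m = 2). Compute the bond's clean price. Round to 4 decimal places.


Answer: Price = 1024.7803

Derivation:
Coupon per period c = face * coupon_rate / m = 26.000000
Periods per year m = 2; per-period yield y/m = 0.019500
Number of cashflows N = 4
Cashflows (t years, CF_t, discount factor 1/(1+y/m)^(m*t), PV):
  t = 0.5000: CF_t = 26.000000, DF = 0.980873, PV = 25.502697
  t = 1.0000: CF_t = 26.000000, DF = 0.962112, PV = 25.014907
  t = 1.5000: CF_t = 26.000000, DF = 0.943709, PV = 24.536446
  t = 2.0000: CF_t = 1026.000000, DF = 0.925659, PV = 949.726247
Price P = sum_t PV_t = 1024.780297


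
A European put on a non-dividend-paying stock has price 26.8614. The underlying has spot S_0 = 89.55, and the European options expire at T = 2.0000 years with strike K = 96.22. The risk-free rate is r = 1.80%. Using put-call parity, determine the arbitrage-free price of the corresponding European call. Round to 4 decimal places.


Put-call parity: C - P = S_0 * exp(-qT) - K * exp(-rT).
S_0 * exp(-qT) = 89.5500 * 1.00000000 = 89.55000000
K * exp(-rT) = 96.2200 * 0.96464029 = 92.81768904
C = P + S*exp(-qT) - K*exp(-rT)
C = 26.8614 + 89.55000000 - 92.81768904 = 23.5937

Answer: Call price = 23.5937


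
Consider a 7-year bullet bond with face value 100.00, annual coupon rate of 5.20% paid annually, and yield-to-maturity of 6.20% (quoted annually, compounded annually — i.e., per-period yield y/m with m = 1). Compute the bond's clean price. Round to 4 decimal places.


Coupon per period c = face * coupon_rate / m = 5.200000
Periods per year m = 1; per-period yield y/m = 0.062000
Number of cashflows N = 7
Cashflows (t years, CF_t, discount factor 1/(1+y/m)^(m*t), PV):
  t = 1.0000: CF_t = 5.200000, DF = 0.941620, PV = 4.896422
  t = 2.0000: CF_t = 5.200000, DF = 0.886647, PV = 4.610567
  t = 3.0000: CF_t = 5.200000, DF = 0.834885, PV = 4.341400
  t = 4.0000: CF_t = 5.200000, DF = 0.786144, PV = 4.087947
  t = 5.0000: CF_t = 5.200000, DF = 0.740248, PV = 3.849291
  t = 6.0000: CF_t = 5.200000, DF = 0.697032, PV = 3.624568
  t = 7.0000: CF_t = 105.200000, DF = 0.656339, PV = 69.046890
Price P = sum_t PV_t = 94.457085

Answer: Price = 94.4571


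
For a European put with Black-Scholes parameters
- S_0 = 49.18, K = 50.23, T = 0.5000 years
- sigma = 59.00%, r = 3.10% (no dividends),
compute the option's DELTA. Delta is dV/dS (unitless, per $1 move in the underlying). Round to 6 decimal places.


Answer: Delta = -0.422652

Derivation:
d1 = 0.1951125231; d2 = -0.2220804778
phi(d1) = 0.3914204482; exp(-qT) = 1.0000000000; exp(-rT) = 0.9846195068
N(-d1) = 0.4226524295
Delta = -exp(-qT) * N(-d1) = -1.0000000000 * 0.4226524295 = -0.422652


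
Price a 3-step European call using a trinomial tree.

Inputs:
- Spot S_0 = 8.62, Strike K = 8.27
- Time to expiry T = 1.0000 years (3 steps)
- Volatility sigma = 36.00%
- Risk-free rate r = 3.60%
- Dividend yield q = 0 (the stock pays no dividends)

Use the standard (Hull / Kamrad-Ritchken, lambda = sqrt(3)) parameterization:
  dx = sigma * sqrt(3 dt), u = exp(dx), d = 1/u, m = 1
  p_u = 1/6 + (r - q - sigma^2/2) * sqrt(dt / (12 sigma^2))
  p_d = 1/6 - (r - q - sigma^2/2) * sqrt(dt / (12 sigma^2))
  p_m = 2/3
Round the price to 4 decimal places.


Answer: Price = V(0,0) = 1.4807

Derivation:
dt = T/N = 0.333333; dx = sigma*sqrt(3*dt) = 0.360000
u = exp(dx) = 1.433329; d = 1/u = 0.697676
p_u = 0.153333, p_m = 0.666667, p_d = 0.180000
Discount per step: exp(-r*dt) = 0.988072
Stock lattice S(k, j) with j the centered position index:
  k=0: S(0,+0) = 8.6200
  k=1: S(1,-1) = 6.0140; S(1,+0) = 8.6200; S(1,+1) = 12.3553
  k=2: S(2,-2) = 4.1958; S(2,-1) = 6.0140; S(2,+0) = 8.6200; S(2,+1) = 12.3553; S(2,+2) = 17.7092
  k=3: S(3,-3) = 2.9273; S(3,-2) = 4.1958; S(3,-1) = 6.0140; S(3,+0) = 8.6200; S(3,+1) = 12.3553; S(3,+2) = 17.7092; S(3,+3) = 25.3831
Terminal payoffs V(N, j) = max(S_T - K, 0):
  V(3,-3) = 0.000000; V(3,-2) = 0.000000; V(3,-1) = 0.000000; V(3,+0) = 0.350000; V(3,+1) = 4.085300; V(3,+2) = 9.439214; V(3,+3) = 17.113138
Backward induction: V(k, j) = exp(-r*dt) * [p_u * V(k+1, j+1) + p_m * V(k+1, j) + p_d * V(k+1, j-1)]
  V(2,-2) = exp(-r*dt) * [p_u*0.000000 + p_m*0.000000 + p_d*0.000000] = 0.000000
  V(2,-1) = exp(-r*dt) * [p_u*0.350000 + p_m*0.000000 + p_d*0.000000] = 0.053027
  V(2,+0) = exp(-r*dt) * [p_u*4.085300 + p_m*0.350000 + p_d*0.000000] = 0.849491
  V(2,+1) = exp(-r*dt) * [p_u*9.439214 + p_m*4.085300 + p_d*0.350000] = 4.183376
  V(2,+2) = exp(-r*dt) * [p_u*17.113138 + p_m*9.439214 + p_d*4.085300] = 9.537044
  V(1,-1) = exp(-r*dt) * [p_u*0.849491 + p_m*0.053027 + p_d*0.000000] = 0.163631
  V(1,+0) = exp(-r*dt) * [p_u*4.183376 + p_m*0.849491 + p_d*0.053027] = 1.202802
  V(1,+1) = exp(-r*dt) * [p_u*9.537044 + p_m*4.183376 + p_d*0.849491] = 4.351638
  V(0,+0) = exp(-r*dt) * [p_u*4.351638 + p_m*1.202802 + p_d*0.163631] = 1.480698


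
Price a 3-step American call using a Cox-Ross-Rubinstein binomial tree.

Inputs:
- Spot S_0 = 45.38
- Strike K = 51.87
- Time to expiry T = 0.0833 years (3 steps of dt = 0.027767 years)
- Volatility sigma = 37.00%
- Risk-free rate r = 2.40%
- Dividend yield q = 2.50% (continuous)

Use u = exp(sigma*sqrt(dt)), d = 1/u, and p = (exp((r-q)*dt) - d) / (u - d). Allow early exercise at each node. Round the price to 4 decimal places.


Answer: Price = V(0,0) = 0.3096

Derivation:
dt = T/N = 0.027767
u = exp(sigma*sqrt(dt)) = 1.063595; d = 1/u = 0.940208
p = (exp((r-q)*dt) - d) / (u - d) = 0.484366
Discount per step: exp(-r*dt) = 0.999334
Stock lattice S(k, i) with i counting down-moves:
  k=0: S(0,0) = 45.3800
  k=1: S(1,0) = 48.2659; S(1,1) = 42.6666
  k=2: S(2,0) = 51.3354; S(2,1) = 45.3800; S(2,2) = 40.1155
  k=3: S(3,0) = 54.6000; S(3,1) = 48.2659; S(3,2) = 42.6666; S(3,3) = 37.7169
Terminal payoffs V(N, i) = max(S_T - K, 0):
  V(3,0) = 2.730032; V(3,1) = 0.000000; V(3,2) = 0.000000; V(3,3) = 0.000000
Backward induction: V(k, i) = exp(-r*dt) * [p * V(k+1, i) + (1-p) * V(k+1, i+1)]; then take max(V_cont, immediate exercise) for American.
  V(2,0) = exp(-r*dt) * [p*2.730032 + (1-p)*0.000000] = 1.321455; exercise = 0.000000; V(2,0) = max -> 1.321455
  V(2,1) = exp(-r*dt) * [p*0.000000 + (1-p)*0.000000] = 0.000000; exercise = 0.000000; V(2,1) = max -> 0.000000
  V(2,2) = exp(-r*dt) * [p*0.000000 + (1-p)*0.000000] = 0.000000; exercise = 0.000000; V(2,2) = max -> 0.000000
  V(1,0) = exp(-r*dt) * [p*1.321455 + (1-p)*0.000000] = 0.639642; exercise = 0.000000; V(1,0) = max -> 0.639642
  V(1,1) = exp(-r*dt) * [p*0.000000 + (1-p)*0.000000] = 0.000000; exercise = 0.000000; V(1,1) = max -> 0.000000
  V(0,0) = exp(-r*dt) * [p*0.639642 + (1-p)*0.000000] = 0.309614; exercise = 0.000000; V(0,0) = max -> 0.309614


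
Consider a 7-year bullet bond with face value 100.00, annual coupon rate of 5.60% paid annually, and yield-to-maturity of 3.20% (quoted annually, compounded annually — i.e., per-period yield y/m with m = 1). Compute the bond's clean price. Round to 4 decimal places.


Coupon per period c = face * coupon_rate / m = 5.600000
Periods per year m = 1; per-period yield y/m = 0.032000
Number of cashflows N = 7
Cashflows (t years, CF_t, discount factor 1/(1+y/m)^(m*t), PV):
  t = 1.0000: CF_t = 5.600000, DF = 0.968992, PV = 5.426357
  t = 2.0000: CF_t = 5.600000, DF = 0.938946, PV = 5.258097
  t = 3.0000: CF_t = 5.600000, DF = 0.909831, PV = 5.095056
  t = 4.0000: CF_t = 5.600000, DF = 0.881620, PV = 4.937069
  t = 5.0000: CF_t = 5.600000, DF = 0.854283, PV = 4.783982
  t = 6.0000: CF_t = 5.600000, DF = 0.827793, PV = 4.635642
  t = 7.0000: CF_t = 105.600000, DF = 0.802125, PV = 84.704413
Price P = sum_t PV_t = 114.840616

Answer: Price = 114.8406


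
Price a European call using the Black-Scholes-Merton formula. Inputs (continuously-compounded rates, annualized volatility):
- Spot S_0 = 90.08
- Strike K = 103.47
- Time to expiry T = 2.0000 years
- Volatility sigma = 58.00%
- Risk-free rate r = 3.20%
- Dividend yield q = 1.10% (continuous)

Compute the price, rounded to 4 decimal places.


d1 = (ln(S/K) + (r - q + 0.5*sigma^2) * T) / (sigma * sqrt(T)) = 0.29237213
d2 = d1 - sigma * sqrt(T) = -0.52787173
exp(-rT) = 0.93800500; exp(-qT) = 0.97824024
C = S_0 * exp(-qT) * N(d1) - K * exp(-rT) * N(d2)
N(d1) = 0.61499894; N(d2) = 0.29879418
C = 90.0800 * 0.97824024 * 0.61499894 - 103.4700 * 0.93800500 * 0.29879418 = 25.1941

Answer: Price = 25.1941


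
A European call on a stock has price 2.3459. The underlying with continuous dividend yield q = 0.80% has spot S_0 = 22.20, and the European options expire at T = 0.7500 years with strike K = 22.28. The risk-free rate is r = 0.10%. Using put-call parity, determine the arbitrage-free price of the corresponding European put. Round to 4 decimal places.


Put-call parity: C - P = S_0 * exp(-qT) - K * exp(-rT).
S_0 * exp(-qT) = 22.2000 * 0.99401796 = 22.06719880
K * exp(-rT) = 22.2800 * 0.99925028 = 22.26329626
P = C - S*exp(-qT) + K*exp(-rT)
P = 2.3459 - 22.06719880 + 22.26329626 = 2.5420

Answer: Put price = 2.5420


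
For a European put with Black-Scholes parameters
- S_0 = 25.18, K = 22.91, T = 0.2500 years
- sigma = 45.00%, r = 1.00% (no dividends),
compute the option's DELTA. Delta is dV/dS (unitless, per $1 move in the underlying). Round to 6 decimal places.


Answer: Delta = -0.293390

Derivation:
d1 = 0.5435068096; d2 = 0.3185068096
phi(d1) = 0.3441635291; exp(-qT) = 1.0000000000; exp(-rT) = 0.9975031224
N(-d1) = 0.2933904518
Delta = -exp(-qT) * N(-d1) = -1.0000000000 * 0.2933904518 = -0.293390


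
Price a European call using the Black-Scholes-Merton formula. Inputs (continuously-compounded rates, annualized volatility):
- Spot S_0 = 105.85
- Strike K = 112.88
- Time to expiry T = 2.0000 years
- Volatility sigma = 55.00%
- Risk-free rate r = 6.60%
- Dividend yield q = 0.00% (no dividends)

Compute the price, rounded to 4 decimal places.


Answer: Price = 34.5634

Derivation:
d1 = (ln(S/K) + (r - q + 0.5*sigma^2) * T) / (sigma * sqrt(T)) = 0.47594418
d2 = d1 - sigma * sqrt(T) = -0.30187328
exp(-rT) = 0.87634100; exp(-qT) = 1.00000000
C = S_0 * exp(-qT) * N(d1) - K * exp(-rT) * N(d2)
N(d1) = 0.68294293; N(d2) = 0.38137433
C = 105.8500 * 1.00000000 * 0.68294293 - 112.8800 * 0.87634100 * 0.38137433 = 34.5634


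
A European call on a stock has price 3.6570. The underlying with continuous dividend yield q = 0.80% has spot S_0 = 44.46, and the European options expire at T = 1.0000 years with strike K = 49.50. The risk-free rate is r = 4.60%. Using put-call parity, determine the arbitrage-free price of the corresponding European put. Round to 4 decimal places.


Answer: Put price = 6.8258

Derivation:
Put-call parity: C - P = S_0 * exp(-qT) - K * exp(-rT).
S_0 * exp(-qT) = 44.4600 * 0.99203191 = 44.10573893
K * exp(-rT) = 49.5000 * 0.95504196 = 47.27457713
P = C - S*exp(-qT) + K*exp(-rT)
P = 3.6570 - 44.10573893 + 47.27457713 = 6.8258


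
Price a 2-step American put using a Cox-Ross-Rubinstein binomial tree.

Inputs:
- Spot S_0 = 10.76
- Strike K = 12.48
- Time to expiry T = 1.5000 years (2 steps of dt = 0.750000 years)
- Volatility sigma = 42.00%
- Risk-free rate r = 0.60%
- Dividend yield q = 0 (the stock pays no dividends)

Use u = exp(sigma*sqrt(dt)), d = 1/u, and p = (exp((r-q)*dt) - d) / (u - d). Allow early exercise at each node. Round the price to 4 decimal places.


Answer: Price = V(0,0) = 3.3210

Derivation:
dt = T/N = 0.750000
u = exp(sigma*sqrt(dt)) = 1.438687; d = 1/u = 0.695078
p = (exp((r-q)*dt) - d) / (u - d) = 0.416122
Discount per step: exp(-r*dt) = 0.995510
Stock lattice S(k, i) with i counting down-moves:
  k=0: S(0,0) = 10.7600
  k=1: S(1,0) = 15.4803; S(1,1) = 7.4790
  k=2: S(2,0) = 22.2713; S(2,1) = 10.7600; S(2,2) = 5.1985
Terminal payoffs V(N, i) = max(K - S_T, 0):
  V(2,0) = 0.000000; V(2,1) = 1.720000; V(2,2) = 7.281479
Backward induction: V(k, i) = exp(-r*dt) * [p * V(k+1, i) + (1-p) * V(k+1, i+1)]; then take max(V_cont, immediate exercise) for American.
  V(1,0) = exp(-r*dt) * [p*0.000000 + (1-p)*1.720000] = 0.999761; exercise = 0.000000; V(1,0) = max -> 0.999761
  V(1,1) = exp(-r*dt) * [p*1.720000 + (1-p)*7.281479] = 4.944923; exercise = 5.000957; V(1,1) = max -> 5.000957
  V(0,0) = exp(-r*dt) * [p*0.999761 + (1-p)*5.000957] = 3.320993; exercise = 1.720000; V(0,0) = max -> 3.320993


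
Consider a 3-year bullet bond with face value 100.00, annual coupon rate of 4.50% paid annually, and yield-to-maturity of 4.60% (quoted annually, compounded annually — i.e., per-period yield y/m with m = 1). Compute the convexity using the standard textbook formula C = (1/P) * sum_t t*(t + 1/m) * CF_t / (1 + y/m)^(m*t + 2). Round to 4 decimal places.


Answer: Convexity = 10.3473

Derivation:
Coupon per period c = face * coupon_rate / m = 4.500000
Periods per year m = 1; per-period yield y/m = 0.046000
Number of cashflows N = 3
Cashflows (t years, CF_t, discount factor 1/(1+y/m)^(m*t), PV):
  t = 1.0000: CF_t = 4.500000, DF = 0.956023, PV = 4.302103
  t = 2.0000: CF_t = 4.500000, DF = 0.913980, PV = 4.112909
  t = 3.0000: CF_t = 104.500000, DF = 0.873786, PV = 91.310608
Price P = sum_t PV_t = 99.725621
Convexity numerator sum_t t*(t + 1/m) * CF_t / (1+y/m)^(m*t + 2):
  t = 1.0000: term = 7.864072
  t = 2.0000: term = 22.554698
  t = 3.0000: term = 1001.472697
Convexity = (1/P) * sum = 1031.891467 / 99.725621 = 10.347305


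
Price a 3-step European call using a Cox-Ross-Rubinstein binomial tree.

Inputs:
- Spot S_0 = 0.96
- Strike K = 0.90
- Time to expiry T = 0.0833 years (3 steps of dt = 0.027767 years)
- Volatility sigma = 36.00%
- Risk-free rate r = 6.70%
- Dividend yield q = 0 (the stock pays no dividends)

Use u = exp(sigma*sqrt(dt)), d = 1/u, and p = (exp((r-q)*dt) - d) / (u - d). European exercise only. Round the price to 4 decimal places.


Answer: Price = V(0,0) = 0.0772

Derivation:
dt = T/N = 0.027767
u = exp(sigma*sqrt(dt)) = 1.061824; d = 1/u = 0.941776
p = (exp((r-q)*dt) - d) / (u - d) = 0.500519
Discount per step: exp(-r*dt) = 0.998141
Stock lattice S(k, i) with i counting down-moves:
  k=0: S(0,0) = 0.9600
  k=1: S(1,0) = 1.0194; S(1,1) = 0.9041
  k=2: S(2,0) = 1.0824; S(2,1) = 0.9600; S(2,2) = 0.8515
  k=3: S(3,0) = 1.1493; S(3,1) = 1.0194; S(3,2) = 0.9041; S(3,3) = 0.8019
Terminal payoffs V(N, i) = max(S_T - K, 0):
  V(3,0) = 0.249287; V(3,1) = 0.119351; V(3,2) = 0.004105; V(3,3) = 0.000000
Backward induction: V(k, i) = exp(-r*dt) * [p * V(k+1, i) + (1-p) * V(k+1, i+1)].
  V(2,0) = exp(-r*dt) * [p*0.249287 + (1-p)*0.119351] = 0.184044
  V(2,1) = exp(-r*dt) * [p*0.119351 + (1-p)*0.004105] = 0.061673
  V(2,2) = exp(-r*dt) * [p*0.004105 + (1-p)*0.000000] = 0.002051
  V(1,0) = exp(-r*dt) * [p*0.184044 + (1-p)*0.061673] = 0.122693
  V(1,1) = exp(-r*dt) * [p*0.061673 + (1-p)*0.002051] = 0.031833
  V(0,0) = exp(-r*dt) * [p*0.122693 + (1-p)*0.031833] = 0.077167


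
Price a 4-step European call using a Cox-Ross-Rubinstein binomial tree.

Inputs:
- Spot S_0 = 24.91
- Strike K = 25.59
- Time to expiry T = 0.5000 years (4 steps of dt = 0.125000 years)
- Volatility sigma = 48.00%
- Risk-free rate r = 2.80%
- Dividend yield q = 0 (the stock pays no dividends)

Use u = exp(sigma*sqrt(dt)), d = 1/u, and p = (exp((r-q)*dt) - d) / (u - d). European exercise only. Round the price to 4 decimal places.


Answer: Price = V(0,0) = 3.1309

Derivation:
dt = T/N = 0.125000
u = exp(sigma*sqrt(dt)) = 1.184956; d = 1/u = 0.843913
p = (exp((r-q)*dt) - d) / (u - d) = 0.467956
Discount per step: exp(-r*dt) = 0.996506
Stock lattice S(k, i) with i counting down-moves:
  k=0: S(0,0) = 24.9100
  k=1: S(1,0) = 29.5173; S(1,1) = 21.0219
  k=2: S(2,0) = 34.9766; S(2,1) = 24.9100; S(2,2) = 17.7406
  k=3: S(3,0) = 41.4458; S(3,1) = 29.5173; S(3,2) = 21.0219; S(3,3) = 14.9716
  k=4: S(4,0) = 49.1114; S(4,1) = 34.9766; S(4,2) = 24.9100; S(4,3) = 17.7406; S(4,4) = 12.6347
Terminal payoffs V(N, i) = max(S_T - K, 0):
  V(4,0) = 23.521432; V(4,1) = 9.386646; V(4,2) = 0.000000; V(4,3) = 0.000000; V(4,4) = 0.000000
Backward induction: V(k, i) = exp(-r*dt) * [p * V(k+1, i) + (1-p) * V(k+1, i+1)].
  V(3,0) = exp(-r*dt) * [p*23.521432 + (1-p)*9.386646] = 15.945194
  V(3,1) = exp(-r*dt) * [p*9.386646 + (1-p)*0.000000] = 4.377188
  V(3,2) = exp(-r*dt) * [p*0.000000 + (1-p)*0.000000] = 0.000000
  V(3,3) = exp(-r*dt) * [p*0.000000 + (1-p)*0.000000] = 0.000000
  V(2,0) = exp(-r*dt) * [p*15.945194 + (1-p)*4.377188] = 9.756296
  V(2,1) = exp(-r*dt) * [p*4.377188 + (1-p)*0.000000] = 2.041174
  V(2,2) = exp(-r*dt) * [p*0.000000 + (1-p)*0.000000] = 0.000000
  V(1,0) = exp(-r*dt) * [p*9.756296 + (1-p)*2.041174] = 5.631764
  V(1,1) = exp(-r*dt) * [p*2.041174 + (1-p)*0.000000] = 0.951842
  V(0,0) = exp(-r*dt) * [p*5.631764 + (1-p)*0.951842] = 3.130861


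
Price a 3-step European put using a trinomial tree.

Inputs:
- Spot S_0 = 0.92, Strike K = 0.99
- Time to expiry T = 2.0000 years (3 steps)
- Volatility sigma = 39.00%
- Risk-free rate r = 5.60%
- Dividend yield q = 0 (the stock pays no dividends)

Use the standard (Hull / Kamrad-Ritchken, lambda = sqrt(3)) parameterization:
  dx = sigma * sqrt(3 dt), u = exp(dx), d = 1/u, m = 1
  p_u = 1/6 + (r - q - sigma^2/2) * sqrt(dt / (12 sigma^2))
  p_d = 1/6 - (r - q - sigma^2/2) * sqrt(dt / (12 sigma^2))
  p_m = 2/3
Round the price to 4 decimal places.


Answer: Price = V(0,0) = 0.1729

Derivation:
dt = T/N = 0.666667; dx = sigma*sqrt(3*dt) = 0.551543
u = exp(dx) = 1.735930; d = 1/u = 0.576060
p_u = 0.154549, p_m = 0.666667, p_d = 0.178784
Discount per step: exp(-r*dt) = 0.963355
Stock lattice S(k, j) with j the centered position index:
  k=0: S(0,+0) = 0.9200
  k=1: S(1,-1) = 0.5300; S(1,+0) = 0.9200; S(1,+1) = 1.5971
  k=2: S(2,-2) = 0.3053; S(2,-1) = 0.5300; S(2,+0) = 0.9200; S(2,+1) = 1.5971; S(2,+2) = 2.7724
  k=3: S(3,-3) = 0.1759; S(3,-2) = 0.3053; S(3,-1) = 0.5300; S(3,+0) = 0.9200; S(3,+1) = 1.5971; S(3,+2) = 2.7724; S(3,+3) = 4.8127
Terminal payoffs V(N, j) = max(K - S_T, 0):
  V(3,-3) = 0.814130; V(3,-2) = 0.684702; V(3,-1) = 0.460025; V(3,+0) = 0.070000; V(3,+1) = 0.000000; V(3,+2) = 0.000000; V(3,+3) = 0.000000
Backward induction: V(k, j) = exp(-r*dt) * [p_u * V(k+1, j+1) + p_m * V(k+1, j) + p_d * V(k+1, j-1)]
  V(2,-2) = exp(-r*dt) * [p_u*0.460025 + p_m*0.684702 + p_d*0.814130] = 0.648452
  V(2,-1) = exp(-r*dt) * [p_u*0.070000 + p_m*0.460025 + p_d*0.684702] = 0.423795
  V(2,+0) = exp(-r*dt) * [p_u*0.000000 + p_m*0.070000 + p_d*0.460025] = 0.124188
  V(2,+1) = exp(-r*dt) * [p_u*0.000000 + p_m*0.000000 + p_d*0.070000] = 0.012056
  V(2,+2) = exp(-r*dt) * [p_u*0.000000 + p_m*0.000000 + p_d*0.000000] = 0.000000
  V(1,-1) = exp(-r*dt) * [p_u*0.124188 + p_m*0.423795 + p_d*0.648452] = 0.402351
  V(1,+0) = exp(-r*dt) * [p_u*0.012056 + p_m*0.124188 + p_d*0.423795] = 0.154544
  V(1,+1) = exp(-r*dt) * [p_u*0.000000 + p_m*0.012056 + p_d*0.124188] = 0.029132
  V(0,+0) = exp(-r*dt) * [p_u*0.029132 + p_m*0.154544 + p_d*0.402351] = 0.172889


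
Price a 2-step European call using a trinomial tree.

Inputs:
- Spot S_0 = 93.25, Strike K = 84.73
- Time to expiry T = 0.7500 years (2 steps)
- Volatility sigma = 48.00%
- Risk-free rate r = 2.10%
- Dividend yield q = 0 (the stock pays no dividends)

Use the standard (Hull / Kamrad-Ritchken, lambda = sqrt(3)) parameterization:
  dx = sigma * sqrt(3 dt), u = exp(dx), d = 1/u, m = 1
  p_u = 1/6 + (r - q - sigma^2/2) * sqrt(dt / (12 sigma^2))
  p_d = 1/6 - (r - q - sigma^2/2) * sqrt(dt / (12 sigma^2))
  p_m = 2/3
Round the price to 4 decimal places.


dt = T/N = 0.375000; dx = sigma*sqrt(3*dt) = 0.509117
u = exp(dx) = 1.663821; d = 1/u = 0.601026
p_u = 0.131974, p_m = 0.666667, p_d = 0.201359
Discount per step: exp(-r*dt) = 0.992156
Stock lattice S(k, j) with j the centered position index:
  k=0: S(0,+0) = 93.2500
  k=1: S(1,-1) = 56.0457; S(1,+0) = 93.2500; S(1,+1) = 155.1513
  k=2: S(2,-2) = 33.6849; S(2,-1) = 56.0457; S(2,+0) = 93.2500; S(2,+1) = 155.1513; S(2,+2) = 258.1441
Terminal payoffs V(N, j) = max(S_T - K, 0):
  V(2,-2) = 0.000000; V(2,-1) = 0.000000; V(2,+0) = 8.520000; V(2,+1) = 70.421327; V(2,+2) = 173.414066
Backward induction: V(k, j) = exp(-r*dt) * [p_u * V(k+1, j+1) + p_m * V(k+1, j) + p_d * V(k+1, j-1)]
  V(1,-1) = exp(-r*dt) * [p_u*8.520000 + p_m*0.000000 + p_d*0.000000] = 1.115600
  V(1,+0) = exp(-r*dt) * [p_u*70.421327 + p_m*8.520000 + p_d*0.000000] = 14.856345
  V(1,+1) = exp(-r*dt) * [p_u*173.414066 + p_m*70.421327 + p_d*8.520000] = 70.988082
  V(0,+0) = exp(-r*dt) * [p_u*70.988082 + p_m*14.856345 + p_d*1.115600] = 19.344525

Answer: Price = V(0,0) = 19.3445


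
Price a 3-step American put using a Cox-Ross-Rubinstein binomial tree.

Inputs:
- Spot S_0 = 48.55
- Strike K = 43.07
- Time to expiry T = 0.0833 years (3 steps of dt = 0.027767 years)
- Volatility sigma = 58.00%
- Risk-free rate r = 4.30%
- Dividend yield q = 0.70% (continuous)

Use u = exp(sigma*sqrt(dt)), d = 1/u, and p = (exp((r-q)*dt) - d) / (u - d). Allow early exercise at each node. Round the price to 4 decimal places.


Answer: Price = V(0,0) = 0.9387

Derivation:
dt = T/N = 0.027767
u = exp(sigma*sqrt(dt)) = 1.101472; d = 1/u = 0.907876
p = (exp((r-q)*dt) - d) / (u - d) = 0.481023
Discount per step: exp(-r*dt) = 0.998807
Stock lattice S(k, i) with i counting down-moves:
  k=0: S(0,0) = 48.5500
  k=1: S(1,0) = 53.4765; S(1,1) = 44.0774
  k=2: S(2,0) = 58.9028; S(2,1) = 48.5500; S(2,2) = 40.0168
  k=3: S(3,0) = 64.8798; S(3,1) = 53.4765; S(3,2) = 44.0774; S(3,3) = 36.3303
Terminal payoffs V(N, i) = max(K - S_T, 0):
  V(3,0) = 0.000000; V(3,1) = 0.000000; V(3,2) = 0.000000; V(3,3) = 6.739696
Backward induction: V(k, i) = exp(-r*dt) * [p * V(k+1, i) + (1-p) * V(k+1, i+1)]; then take max(V_cont, immediate exercise) for American.
  V(2,0) = exp(-r*dt) * [p*0.000000 + (1-p)*0.000000] = 0.000000; exercise = 0.000000; V(2,0) = max -> 0.000000
  V(2,1) = exp(-r*dt) * [p*0.000000 + (1-p)*0.000000] = 0.000000; exercise = 0.000000; V(2,1) = max -> 0.000000
  V(2,2) = exp(-r*dt) * [p*0.000000 + (1-p)*6.739696] = 3.493575; exercise = 3.053193; V(2,2) = max -> 3.493575
  V(1,0) = exp(-r*dt) * [p*0.000000 + (1-p)*0.000000] = 0.000000; exercise = 0.000000; V(1,0) = max -> 0.000000
  V(1,1) = exp(-r*dt) * [p*0.000000 + (1-p)*3.493575] = 1.810922; exercise = 0.000000; V(1,1) = max -> 1.810922
  V(0,0) = exp(-r*dt) * [p*0.000000 + (1-p)*1.810922] = 0.938706; exercise = 0.000000; V(0,0) = max -> 0.938706


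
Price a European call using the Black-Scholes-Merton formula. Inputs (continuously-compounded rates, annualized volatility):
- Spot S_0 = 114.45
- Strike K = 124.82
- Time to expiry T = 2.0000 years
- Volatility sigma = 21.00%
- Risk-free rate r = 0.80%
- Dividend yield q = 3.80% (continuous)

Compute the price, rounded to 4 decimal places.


d1 = (ln(S/K) + (r - q + 0.5*sigma^2) * T) / (sigma * sqrt(T)) = -0.34558885
d2 = d1 - sigma * sqrt(T) = -0.64257370
exp(-rT) = 0.98412732; exp(-qT) = 0.92681621
C = S_0 * exp(-qT) * N(d1) - K * exp(-rT) * N(d2)
N(d1) = 0.36482586; N(d2) = 0.26025038
C = 114.4500 * 0.92681621 * 0.36482586 - 124.8200 * 0.98412732 * 0.26025038 = 6.7297

Answer: Price = 6.7297


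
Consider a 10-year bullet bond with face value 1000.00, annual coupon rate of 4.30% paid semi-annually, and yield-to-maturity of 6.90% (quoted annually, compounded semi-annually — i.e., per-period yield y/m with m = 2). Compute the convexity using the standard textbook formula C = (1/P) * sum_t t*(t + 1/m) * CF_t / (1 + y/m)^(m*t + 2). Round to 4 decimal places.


Answer: Convexity = 72.5690

Derivation:
Coupon per period c = face * coupon_rate / m = 21.500000
Periods per year m = 2; per-period yield y/m = 0.034500
Number of cashflows N = 20
Cashflows (t years, CF_t, discount factor 1/(1+y/m)^(m*t), PV):
  t = 0.5000: CF_t = 21.500000, DF = 0.966651, PV = 20.782987
  t = 1.0000: CF_t = 21.500000, DF = 0.934413, PV = 20.089886
  t = 1.5000: CF_t = 21.500000, DF = 0.903251, PV = 19.419899
  t = 2.0000: CF_t = 21.500000, DF = 0.873128, PV = 18.772257
  t = 2.5000: CF_t = 21.500000, DF = 0.844010, PV = 18.146212
  t = 3.0000: CF_t = 21.500000, DF = 0.815863, PV = 17.541046
  t = 3.5000: CF_t = 21.500000, DF = 0.788654, PV = 16.956062
  t = 4.0000: CF_t = 21.500000, DF = 0.762353, PV = 16.390587
  t = 4.5000: CF_t = 21.500000, DF = 0.736929, PV = 15.843970
  t = 5.0000: CF_t = 21.500000, DF = 0.712353, PV = 15.315582
  t = 5.5000: CF_t = 21.500000, DF = 0.688596, PV = 14.804816
  t = 6.0000: CF_t = 21.500000, DF = 0.665632, PV = 14.311084
  t = 6.5000: CF_t = 21.500000, DF = 0.643433, PV = 13.833817
  t = 7.0000: CF_t = 21.500000, DF = 0.621975, PV = 13.372467
  t = 7.5000: CF_t = 21.500000, DF = 0.601233, PV = 12.926503
  t = 8.0000: CF_t = 21.500000, DF = 0.581182, PV = 12.495411
  t = 8.5000: CF_t = 21.500000, DF = 0.561800, PV = 12.078696
  t = 9.0000: CF_t = 21.500000, DF = 0.543064, PV = 11.675878
  t = 9.5000: CF_t = 21.500000, DF = 0.524953, PV = 11.286494
  t = 10.0000: CF_t = 1021.500000, DF = 0.507446, PV = 518.356407
Price P = sum_t PV_t = 814.400059
Convexity numerator sum_t t*(t + 1/m) * CF_t / (1+y/m)^(m*t + 2):
  t = 0.5000: term = 9.709950
  t = 1.0000: term = 28.158385
  t = 1.5000: term = 54.438637
  t = 2.0000: term = 87.705230
  t = 2.5000: term = 127.170465
  t = 3.0000: term = 172.101161
  t = 3.5000: term = 221.815577
  t = 4.0000: term = 275.680479
  t = 4.5000: term = 333.108361
  t = 5.0000: term = 393.554800
  t = 5.5000: term = 456.515959
  t = 6.0000: term = 521.526207
  t = 6.5000: term = 588.155864
  t = 7.0000: term = 656.009069
  t = 7.5000: term = 724.721750
  t = 8.0000: term = 793.959707
  t = 8.5000: term = 863.416791
  t = 9.0000: term = 932.813182
  t = 9.5000: term = 1001.893756
  t = 10.0000: term = 50857.707535
Convexity = (1/P) * sum = 59100.162864 / 814.400059 = 72.568957


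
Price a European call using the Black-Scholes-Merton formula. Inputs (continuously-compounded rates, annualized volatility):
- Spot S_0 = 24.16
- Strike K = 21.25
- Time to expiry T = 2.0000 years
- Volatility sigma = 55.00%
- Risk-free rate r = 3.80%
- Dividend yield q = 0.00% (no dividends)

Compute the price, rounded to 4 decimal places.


Answer: Price = 9.0846

Derivation:
d1 = (ln(S/K) + (r - q + 0.5*sigma^2) * T) / (sigma * sqrt(T)) = 0.65162008
d2 = d1 - sigma * sqrt(T) = -0.12619738
exp(-rT) = 0.92681621; exp(-qT) = 1.00000000
C = S_0 * exp(-qT) * N(d1) - K * exp(-rT) * N(d2)
N(d1) = 0.74267686; N(d2) = 0.44978784
C = 24.1600 * 1.00000000 * 0.74267686 - 21.2500 * 0.92681621 * 0.44978784 = 9.0846


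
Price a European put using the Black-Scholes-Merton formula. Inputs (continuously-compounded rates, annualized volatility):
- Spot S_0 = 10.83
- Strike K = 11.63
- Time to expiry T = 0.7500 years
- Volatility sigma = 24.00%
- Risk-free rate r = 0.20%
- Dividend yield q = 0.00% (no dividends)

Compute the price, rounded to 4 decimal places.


Answer: Price = 1.3717

Derivation:
d1 = (ln(S/K) + (r - q + 0.5*sigma^2) * T) / (sigma * sqrt(T)) = -0.23174794
d2 = d1 - sigma * sqrt(T) = -0.43959404
exp(-rT) = 0.99850112; exp(-qT) = 1.00000000
P = K * exp(-rT) * N(-d2) - S_0 * exp(-qT) * N(-d1)
N(-d1) = 0.59163310; N(-d2) = 0.66988442
P = 11.6300 * 0.99850112 * 0.66988442 - 10.8300 * 1.00000000 * 0.59163310 = 1.3717


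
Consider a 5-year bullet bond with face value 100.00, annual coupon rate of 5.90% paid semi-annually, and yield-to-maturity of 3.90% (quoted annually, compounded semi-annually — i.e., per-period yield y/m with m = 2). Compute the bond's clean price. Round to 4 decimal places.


Coupon per period c = face * coupon_rate / m = 2.950000
Periods per year m = 2; per-period yield y/m = 0.019500
Number of cashflows N = 10
Cashflows (t years, CF_t, discount factor 1/(1+y/m)^(m*t), PV):
  t = 0.5000: CF_t = 2.950000, DF = 0.980873, PV = 2.893575
  t = 1.0000: CF_t = 2.950000, DF = 0.962112, PV = 2.838230
  t = 1.5000: CF_t = 2.950000, DF = 0.943709, PV = 2.783943
  t = 2.0000: CF_t = 2.950000, DF = 0.925659, PV = 2.730694
  t = 2.5000: CF_t = 2.950000, DF = 0.907954, PV = 2.678464
  t = 3.0000: CF_t = 2.950000, DF = 0.890588, PV = 2.627233
  t = 3.5000: CF_t = 2.950000, DF = 0.873553, PV = 2.576982
  t = 4.0000: CF_t = 2.950000, DF = 0.856845, PV = 2.527692
  t = 4.5000: CF_t = 2.950000, DF = 0.840456, PV = 2.479345
  t = 5.0000: CF_t = 102.950000, DF = 0.824380, PV = 84.869970
Price P = sum_t PV_t = 109.006129

Answer: Price = 109.0061


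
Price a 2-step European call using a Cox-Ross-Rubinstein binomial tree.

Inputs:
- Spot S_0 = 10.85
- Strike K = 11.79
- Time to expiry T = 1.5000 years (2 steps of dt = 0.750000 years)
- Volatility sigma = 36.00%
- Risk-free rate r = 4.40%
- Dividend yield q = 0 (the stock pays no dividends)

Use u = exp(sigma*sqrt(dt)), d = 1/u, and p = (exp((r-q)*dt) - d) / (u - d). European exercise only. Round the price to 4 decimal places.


Answer: Price = V(0,0) = 1.7897

Derivation:
dt = T/N = 0.750000
u = exp(sigma*sqrt(dt)) = 1.365839; d = 1/u = 0.732151
p = (exp((r-q)*dt) - d) / (u - d) = 0.475628
Discount per step: exp(-r*dt) = 0.967539
Stock lattice S(k, i) with i counting down-moves:
  k=0: S(0,0) = 10.8500
  k=1: S(1,0) = 14.8194; S(1,1) = 7.9438
  k=2: S(2,0) = 20.2409; S(2,1) = 10.8500; S(2,2) = 5.8161
Terminal payoffs V(N, i) = max(S_T - K, 0):
  V(2,0) = 8.450861; V(2,1) = 0.000000; V(2,2) = 0.000000
Backward induction: V(k, i) = exp(-r*dt) * [p * V(k+1, i) + (1-p) * V(k+1, i+1)].
  V(1,0) = exp(-r*dt) * [p*8.450861 + (1-p)*0.000000] = 3.888987
  V(1,1) = exp(-r*dt) * [p*0.000000 + (1-p)*0.000000] = 0.000000
  V(0,0) = exp(-r*dt) * [p*3.888987 + (1-p)*0.000000] = 1.789666


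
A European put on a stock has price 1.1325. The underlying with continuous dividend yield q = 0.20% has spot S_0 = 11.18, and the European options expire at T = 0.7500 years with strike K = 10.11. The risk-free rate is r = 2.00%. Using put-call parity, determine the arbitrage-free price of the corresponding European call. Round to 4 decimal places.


Put-call parity: C - P = S_0 * exp(-qT) - K * exp(-rT).
S_0 * exp(-qT) = 11.1800 * 0.99850112 = 11.16324257
K * exp(-rT) = 10.1100 * 0.98511194 = 9.95948171
C = P + S*exp(-qT) - K*exp(-rT)
C = 1.1325 + 11.16324257 - 9.95948171 = 2.3363

Answer: Call price = 2.3363


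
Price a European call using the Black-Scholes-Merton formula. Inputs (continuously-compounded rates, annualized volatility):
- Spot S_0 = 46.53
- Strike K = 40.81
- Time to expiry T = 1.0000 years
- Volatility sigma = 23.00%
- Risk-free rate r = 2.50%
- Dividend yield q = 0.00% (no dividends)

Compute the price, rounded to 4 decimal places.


Answer: Price = 8.1874

Derivation:
d1 = (ln(S/K) + (r - q + 0.5*sigma^2) * T) / (sigma * sqrt(T)) = 0.79400051
d2 = d1 - sigma * sqrt(T) = 0.56400051
exp(-rT) = 0.97530991; exp(-qT) = 1.00000000
C = S_0 * exp(-qT) * N(d1) - K * exp(-rT) * N(d2)
N(d1) = 0.78640243; N(d2) = 0.71362311
C = 46.5300 * 1.00000000 * 0.78640243 - 40.8100 * 0.97530991 * 0.71362311 = 8.1874


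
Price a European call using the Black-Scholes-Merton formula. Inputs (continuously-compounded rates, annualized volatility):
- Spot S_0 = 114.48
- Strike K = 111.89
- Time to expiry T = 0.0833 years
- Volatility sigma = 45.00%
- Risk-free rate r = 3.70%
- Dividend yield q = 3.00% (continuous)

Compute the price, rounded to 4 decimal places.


Answer: Price = 7.2634

Derivation:
d1 = (ln(S/K) + (r - q + 0.5*sigma^2) * T) / (sigma * sqrt(T)) = 0.24562402
d2 = d1 - sigma * sqrt(T) = 0.11574620
exp(-rT) = 0.99692264; exp(-qT) = 0.99750412
C = S_0 * exp(-qT) * N(d1) - K * exp(-rT) * N(d2)
N(d1) = 0.59701335; N(d2) = 0.54607315
C = 114.4800 * 0.99750412 * 0.59701335 - 111.8900 * 0.99692264 * 0.54607315 = 7.2634


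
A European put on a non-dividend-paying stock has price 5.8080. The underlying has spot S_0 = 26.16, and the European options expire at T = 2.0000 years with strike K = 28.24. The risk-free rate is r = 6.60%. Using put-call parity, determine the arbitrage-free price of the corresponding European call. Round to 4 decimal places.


Answer: Call price = 7.2201

Derivation:
Put-call parity: C - P = S_0 * exp(-qT) - K * exp(-rT).
S_0 * exp(-qT) = 26.1600 * 1.00000000 = 26.16000000
K * exp(-rT) = 28.2400 * 0.87634100 = 24.74786970
C = P + S*exp(-qT) - K*exp(-rT)
C = 5.8080 + 26.16000000 - 24.74786970 = 7.2201


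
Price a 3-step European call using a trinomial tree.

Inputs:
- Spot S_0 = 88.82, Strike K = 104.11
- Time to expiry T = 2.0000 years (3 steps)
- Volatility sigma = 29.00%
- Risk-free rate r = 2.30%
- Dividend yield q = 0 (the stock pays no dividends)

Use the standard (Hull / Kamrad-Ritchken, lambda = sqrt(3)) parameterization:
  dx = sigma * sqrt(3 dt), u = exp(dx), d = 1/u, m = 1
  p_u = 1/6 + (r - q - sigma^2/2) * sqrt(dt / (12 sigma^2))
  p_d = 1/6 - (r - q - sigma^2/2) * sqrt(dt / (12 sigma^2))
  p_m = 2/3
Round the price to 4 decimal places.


Answer: Price = V(0,0) = 11.0014

Derivation:
dt = T/N = 0.666667; dx = sigma*sqrt(3*dt) = 0.410122
u = exp(dx) = 1.507002; d = 1/u = 0.663569
p_u = 0.151183, p_m = 0.666667, p_d = 0.182150
Discount per step: exp(-r*dt) = 0.984784
Stock lattice S(k, j) with j the centered position index:
  k=0: S(0,+0) = 88.8200
  k=1: S(1,-1) = 58.9382; S(1,+0) = 88.8200; S(1,+1) = 133.8519
  k=2: S(2,-2) = 39.1096; S(2,-1) = 58.9382; S(2,+0) = 88.8200; S(2,+1) = 133.8519; S(2,+2) = 201.7150
  k=3: S(3,-3) = 25.9519; S(3,-2) = 39.1096; S(3,-1) = 58.9382; S(3,+0) = 88.8200; S(3,+1) = 133.8519; S(3,+2) = 201.7150; S(3,+3) = 303.9848
Terminal payoffs V(N, j) = max(S_T - K, 0):
  V(3,-3) = 0.000000; V(3,-2) = 0.000000; V(3,-1) = 0.000000; V(3,+0) = 0.000000; V(3,+1) = 29.741876; V(3,+2) = 97.604981; V(3,+3) = 199.874784
Backward induction: V(k, j) = exp(-r*dt) * [p_u * V(k+1, j+1) + p_m * V(k+1, j) + p_d * V(k+1, j-1)]
  V(2,-2) = exp(-r*dt) * [p_u*0.000000 + p_m*0.000000 + p_d*0.000000] = 0.000000
  V(2,-1) = exp(-r*dt) * [p_u*0.000000 + p_m*0.000000 + p_d*0.000000] = 0.000000
  V(2,+0) = exp(-r*dt) * [p_u*29.741876 + p_m*0.000000 + p_d*0.000000] = 4.428060
  V(2,+1) = exp(-r*dt) * [p_u*97.604981 + p_m*29.741876 + p_d*0.000000] = 34.057931
  V(2,+2) = exp(-r*dt) * [p_u*199.874784 + p_m*97.604981 + p_d*29.741876] = 99.172860
  V(1,-1) = exp(-r*dt) * [p_u*4.428060 + p_m*0.000000 + p_d*0.000000] = 0.659263
  V(1,+0) = exp(-r*dt) * [p_u*34.057931 + p_m*4.428060 + p_d*0.000000] = 7.977767
  V(1,+1) = exp(-r*dt) * [p_u*99.172860 + p_m*34.057931 + p_d*4.428060] = 37.919245
  V(0,+0) = exp(-r*dt) * [p_u*37.919245 + p_m*7.977767 + p_d*0.659263] = 11.001372


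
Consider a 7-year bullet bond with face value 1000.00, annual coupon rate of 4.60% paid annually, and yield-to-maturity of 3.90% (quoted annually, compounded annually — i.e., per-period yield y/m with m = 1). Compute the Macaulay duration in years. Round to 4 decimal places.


Answer: Macaulay duration = 6.1616 years

Derivation:
Coupon per period c = face * coupon_rate / m = 46.000000
Periods per year m = 1; per-period yield y/m = 0.039000
Number of cashflows N = 7
Cashflows (t years, CF_t, discount factor 1/(1+y/m)^(m*t), PV):
  t = 1.0000: CF_t = 46.000000, DF = 0.962464, PV = 44.273340
  t = 2.0000: CF_t = 46.000000, DF = 0.926337, PV = 42.611492
  t = 3.0000: CF_t = 46.000000, DF = 0.891566, PV = 41.012023
  t = 4.0000: CF_t = 46.000000, DF = 0.858100, PV = 39.472592
  t = 5.0000: CF_t = 46.000000, DF = 0.825890, PV = 37.990945
  t = 6.0000: CF_t = 46.000000, DF = 0.794889, PV = 36.564913
  t = 7.0000: CF_t = 1046.000000, DF = 0.765052, PV = 800.244783
Price P = sum_t PV_t = 1042.170087
Macaulay numerator sum_t t * PV_t:
  t * PV_t at t = 1.0000: 44.273340
  t * PV_t at t = 2.0000: 85.222983
  t * PV_t at t = 3.0000: 123.036068
  t * PV_t at t = 4.0000: 157.890366
  t * PV_t at t = 5.0000: 189.954724
  t * PV_t at t = 6.0000: 219.389479
  t * PV_t at t = 7.0000: 5601.713482
Macaulay duration D = (sum_t t * PV_t) / P = 6421.480442 / 1042.170087 = 6.161643


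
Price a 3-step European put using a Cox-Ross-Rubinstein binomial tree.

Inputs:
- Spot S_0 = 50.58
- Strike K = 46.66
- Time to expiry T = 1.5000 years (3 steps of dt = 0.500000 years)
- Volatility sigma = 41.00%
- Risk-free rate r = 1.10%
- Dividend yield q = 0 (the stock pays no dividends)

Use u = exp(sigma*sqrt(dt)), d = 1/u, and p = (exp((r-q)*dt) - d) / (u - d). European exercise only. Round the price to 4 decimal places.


Answer: Price = V(0,0) = 8.0592

Derivation:
dt = T/N = 0.500000
u = exp(sigma*sqrt(dt)) = 1.336312; d = 1/u = 0.748328
p = (exp((r-q)*dt) - d) / (u - d) = 0.437405
Discount per step: exp(-r*dt) = 0.994515
Stock lattice S(k, i) with i counting down-moves:
  k=0: S(0,0) = 50.5800
  k=1: S(1,0) = 67.5907; S(1,1) = 37.8504
  k=2: S(2,0) = 90.3222; S(2,1) = 50.5800; S(2,2) = 28.3245
  k=3: S(3,0) = 120.6987; S(3,1) = 67.5907; S(3,2) = 37.8504; S(3,3) = 21.1961
Terminal payoffs V(N, i) = max(K - S_T, 0):
  V(3,0) = 0.000000; V(3,1) = 0.000000; V(3,2) = 8.809565; V(3,3) = 25.463949
Backward induction: V(k, i) = exp(-r*dt) * [p * V(k+1, i) + (1-p) * V(k+1, i+1)].
  V(2,0) = exp(-r*dt) * [p*0.000000 + (1-p)*0.000000] = 0.000000
  V(2,1) = exp(-r*dt) * [p*0.000000 + (1-p)*8.809565] = 4.929035
  V(2,2) = exp(-r*dt) * [p*8.809565 + (1-p)*25.463949] = 18.079531
  V(1,0) = exp(-r*dt) * [p*0.000000 + (1-p)*4.929035] = 2.757842
  V(1,1) = exp(-r*dt) * [p*4.929035 + (1-p)*18.079531] = 12.259827
  V(0,0) = exp(-r*dt) * [p*2.757842 + (1-p)*12.259827] = 8.059166
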